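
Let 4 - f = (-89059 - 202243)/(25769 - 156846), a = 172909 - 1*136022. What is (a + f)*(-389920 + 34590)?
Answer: -1718116597475650/131077 ≈ -1.3108e+10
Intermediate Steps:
a = 36887 (a = 172909 - 136022 = 36887)
f = 233006/131077 (f = 4 - (-89059 - 202243)/(25769 - 156846) = 4 - (-291302)/(-131077) = 4 - (-291302)*(-1)/131077 = 4 - 1*291302/131077 = 4 - 291302/131077 = 233006/131077 ≈ 1.7776)
(a + f)*(-389920 + 34590) = (36887 + 233006/131077)*(-389920 + 34590) = (4835270305/131077)*(-355330) = -1718116597475650/131077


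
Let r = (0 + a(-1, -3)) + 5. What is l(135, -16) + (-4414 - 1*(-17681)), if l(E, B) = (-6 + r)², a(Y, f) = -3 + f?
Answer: 13316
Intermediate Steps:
r = -1 (r = (0 + (-3 - 3)) + 5 = (0 - 6) + 5 = -6 + 5 = -1)
l(E, B) = 49 (l(E, B) = (-6 - 1)² = (-7)² = 49)
l(135, -16) + (-4414 - 1*(-17681)) = 49 + (-4414 - 1*(-17681)) = 49 + (-4414 + 17681) = 49 + 13267 = 13316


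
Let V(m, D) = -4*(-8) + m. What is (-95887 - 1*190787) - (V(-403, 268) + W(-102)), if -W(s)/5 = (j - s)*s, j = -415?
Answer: -126673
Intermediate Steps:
V(m, D) = 32 + m
W(s) = -5*s*(-415 - s) (W(s) = -5*(-415 - s)*s = -5*s*(-415 - s))
(-95887 - 1*190787) - (V(-403, 268) + W(-102)) = (-95887 - 1*190787) - ((32 - 403) + 5*(-102)*(415 - 102)) = (-95887 - 190787) - (-371 + 5*(-102)*313) = -286674 - (-371 - 159630) = -286674 - 1*(-160001) = -286674 + 160001 = -126673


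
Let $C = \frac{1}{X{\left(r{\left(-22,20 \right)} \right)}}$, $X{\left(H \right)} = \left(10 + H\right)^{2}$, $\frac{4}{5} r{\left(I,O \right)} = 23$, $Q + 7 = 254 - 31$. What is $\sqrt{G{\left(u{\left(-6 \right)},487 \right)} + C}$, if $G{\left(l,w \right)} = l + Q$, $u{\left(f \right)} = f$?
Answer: $\frac{\sqrt{5045266}}{155} \approx 14.491$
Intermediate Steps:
$Q = 216$ ($Q = -7 + \left(254 - 31\right) = -7 + 223 = 216$)
$r{\left(I,O \right)} = \frac{115}{4}$ ($r{\left(I,O \right)} = \frac{5}{4} \cdot 23 = \frac{115}{4}$)
$C = \frac{16}{24025}$ ($C = \frac{1}{\left(10 + \frac{115}{4}\right)^{2}} = \frac{1}{\left(\frac{155}{4}\right)^{2}} = \frac{1}{\frac{24025}{16}} = \frac{16}{24025} \approx 0.00066597$)
$G{\left(l,w \right)} = 216 + l$ ($G{\left(l,w \right)} = l + 216 = 216 + l$)
$\sqrt{G{\left(u{\left(-6 \right)},487 \right)} + C} = \sqrt{\left(216 - 6\right) + \frac{16}{24025}} = \sqrt{210 + \frac{16}{24025}} = \sqrt{\frac{5045266}{24025}} = \frac{\sqrt{5045266}}{155}$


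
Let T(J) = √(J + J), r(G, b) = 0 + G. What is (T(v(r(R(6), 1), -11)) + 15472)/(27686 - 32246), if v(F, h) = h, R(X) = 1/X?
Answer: -967/285 - I*√22/4560 ≈ -3.393 - 0.0010286*I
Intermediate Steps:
R(X) = 1/X
r(G, b) = G
T(J) = √2*√J (T(J) = √(2*J) = √2*√J)
(T(v(r(R(6), 1), -11)) + 15472)/(27686 - 32246) = (√2*√(-11) + 15472)/(27686 - 32246) = (√2*(I*√11) + 15472)/(-4560) = (I*√22 + 15472)*(-1/4560) = (15472 + I*√22)*(-1/4560) = -967/285 - I*√22/4560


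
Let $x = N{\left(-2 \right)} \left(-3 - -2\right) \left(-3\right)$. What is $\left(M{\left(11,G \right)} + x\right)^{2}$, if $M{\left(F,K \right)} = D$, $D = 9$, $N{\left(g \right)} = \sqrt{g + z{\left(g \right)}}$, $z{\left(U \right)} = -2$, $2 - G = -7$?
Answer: $45 + 108 i \approx 45.0 + 108.0 i$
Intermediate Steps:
$G = 9$ ($G = 2 - -7 = 2 + 7 = 9$)
$N{\left(g \right)} = \sqrt{-2 + g}$ ($N{\left(g \right)} = \sqrt{g - 2} = \sqrt{-2 + g}$)
$M{\left(F,K \right)} = 9$
$x = 6 i$ ($x = \sqrt{-2 - 2} \left(-3 - -2\right) \left(-3\right) = \sqrt{-4} \left(-3 + 2\right) \left(-3\right) = 2 i \left(-1\right) \left(-3\right) = - 2 i \left(-3\right) = 6 i \approx 6.0 i$)
$\left(M{\left(11,G \right)} + x\right)^{2} = \left(9 + 6 i\right)^{2}$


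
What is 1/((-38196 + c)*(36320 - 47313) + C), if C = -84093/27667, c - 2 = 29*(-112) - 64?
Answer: 27667/12623773012393 ≈ 2.1917e-9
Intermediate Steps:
c = -3310 (c = 2 + (29*(-112) - 64) = 2 + (-3248 - 64) = 2 - 3312 = -3310)
C = -84093/27667 (C = -84093*1/27667 = -84093/27667 ≈ -3.0395)
1/((-38196 + c)*(36320 - 47313) + C) = 1/((-38196 - 3310)*(36320 - 47313) - 84093/27667) = 1/(-41506*(-10993) - 84093/27667) = 1/(456275458 - 84093/27667) = 1/(12623773012393/27667) = 27667/12623773012393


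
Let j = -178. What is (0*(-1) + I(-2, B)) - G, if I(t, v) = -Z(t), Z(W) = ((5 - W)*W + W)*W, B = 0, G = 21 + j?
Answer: 125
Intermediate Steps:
G = -157 (G = 21 - 178 = -157)
Z(W) = W*(W + W*(5 - W)) (Z(W) = (W*(5 - W) + W)*W = (W + W*(5 - W))*W = W*(W + W*(5 - W)))
I(t, v) = -t²*(6 - t)
(0*(-1) + I(-2, B)) - G = (0*(-1) + (-2)²*(-6 - 2)) - 1*(-157) = (0 + 4*(-8)) + 157 = (0 - 32) + 157 = -32 + 157 = 125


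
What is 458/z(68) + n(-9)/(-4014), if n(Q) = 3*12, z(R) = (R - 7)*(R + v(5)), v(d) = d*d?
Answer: 90788/1265079 ≈ 0.071765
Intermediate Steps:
v(d) = d²
z(R) = (-7 + R)*(25 + R) (z(R) = (R - 7)*(R + 5²) = (-7 + R)*(R + 25) = (-7 + R)*(25 + R))
n(Q) = 36
458/z(68) + n(-9)/(-4014) = 458/(-175 + 68² + 18*68) + 36/(-4014) = 458/(-175 + 4624 + 1224) + 36*(-1/4014) = 458/5673 - 2/223 = 90788/1265079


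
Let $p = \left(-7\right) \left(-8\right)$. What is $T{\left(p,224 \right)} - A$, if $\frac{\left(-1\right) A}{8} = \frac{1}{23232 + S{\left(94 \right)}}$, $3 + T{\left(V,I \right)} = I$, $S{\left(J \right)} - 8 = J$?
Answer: $\frac{2578411}{11667} \approx 221.0$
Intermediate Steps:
$p = 56$
$S{\left(J \right)} = 8 + J$
$T{\left(V,I \right)} = -3 + I$
$A = - \frac{4}{11667}$ ($A = - \frac{8}{23232 + \left(8 + 94\right)} = - \frac{8}{23232 + 102} = - \frac{8}{23334} = \left(-8\right) \frac{1}{23334} = - \frac{4}{11667} \approx -0.00034285$)
$T{\left(p,224 \right)} - A = \left(-3 + 224\right) - - \frac{4}{11667} = 221 + \frac{4}{11667} = \frac{2578411}{11667}$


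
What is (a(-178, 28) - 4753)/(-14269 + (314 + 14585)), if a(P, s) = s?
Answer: -15/2 ≈ -7.5000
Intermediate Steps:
(a(-178, 28) - 4753)/(-14269 + (314 + 14585)) = (28 - 4753)/(-14269 + (314 + 14585)) = -4725/(-14269 + 14899) = -4725/630 = -4725*1/630 = -15/2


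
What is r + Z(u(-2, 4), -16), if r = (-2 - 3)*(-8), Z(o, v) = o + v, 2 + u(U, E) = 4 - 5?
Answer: 21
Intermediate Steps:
u(U, E) = -3 (u(U, E) = -2 + (4 - 5) = -2 - 1 = -3)
r = 40 (r = -5*(-8) = 40)
r + Z(u(-2, 4), -16) = 40 + (-3 - 16) = 40 - 19 = 21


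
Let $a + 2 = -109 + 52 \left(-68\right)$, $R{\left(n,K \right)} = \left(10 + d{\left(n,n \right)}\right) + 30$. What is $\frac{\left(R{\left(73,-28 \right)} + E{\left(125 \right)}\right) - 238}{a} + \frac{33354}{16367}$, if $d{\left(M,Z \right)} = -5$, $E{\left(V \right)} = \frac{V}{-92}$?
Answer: $\frac{11498783463}{5491521308} \approx 2.0939$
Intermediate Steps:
$E{\left(V \right)} = - \frac{V}{92}$ ($E{\left(V \right)} = V \left(- \frac{1}{92}\right) = - \frac{V}{92}$)
$R{\left(n,K \right)} = 35$ ($R{\left(n,K \right)} = \left(10 - 5\right) + 30 = 5 + 30 = 35$)
$a = -3647$ ($a = -2 + \left(-109 + 52 \left(-68\right)\right) = -2 - 3645 = -3647$)
$\frac{\left(R{\left(73,-28 \right)} + E{\left(125 \right)}\right) - 238}{a} + \frac{33354}{16367} = \frac{\left(35 - \frac{125}{92}\right) - 238}{-3647} + \frac{33354}{16367} = \left(\left(35 - \frac{125}{92}\right) - 238\right) \left(- \frac{1}{3647}\right) + 33354 \cdot \frac{1}{16367} = \left(\frac{3095}{92} - 238\right) \left(- \frac{1}{3647}\right) + \frac{33354}{16367} = \left(- \frac{18801}{92}\right) \left(- \frac{1}{3647}\right) + \frac{33354}{16367} = \frac{18801}{335524} + \frac{33354}{16367} = \frac{11498783463}{5491521308}$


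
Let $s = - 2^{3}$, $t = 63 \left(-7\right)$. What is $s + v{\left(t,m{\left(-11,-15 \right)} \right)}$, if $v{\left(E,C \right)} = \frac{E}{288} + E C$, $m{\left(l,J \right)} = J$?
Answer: $\frac{211375}{32} \approx 6605.5$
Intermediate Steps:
$t = -441$
$v{\left(E,C \right)} = \frac{E}{288} + C E$
$s = -8$ ($s = \left(-1\right) 8 = -8$)
$s + v{\left(t,m{\left(-11,-15 \right)} \right)} = -8 - 441 \left(\frac{1}{288} - 15\right) = -8 - - \frac{211631}{32} = -8 + \frac{211631}{32} = \frac{211375}{32}$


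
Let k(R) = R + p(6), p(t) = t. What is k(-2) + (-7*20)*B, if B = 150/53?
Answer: -20788/53 ≈ -392.23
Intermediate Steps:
B = 150/53 (B = 150*(1/53) = 150/53 ≈ 2.8302)
k(R) = 6 + R (k(R) = R + 6 = 6 + R)
k(-2) + (-7*20)*B = (6 - 2) - 7*20*(150/53) = 4 - 140*150/53 = 4 - 21000/53 = -20788/53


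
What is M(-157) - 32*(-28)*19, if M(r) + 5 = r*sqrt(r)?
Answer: 17019 - 157*I*sqrt(157) ≈ 17019.0 - 1967.2*I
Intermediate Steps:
M(r) = -5 + r**(3/2) (M(r) = -5 + r*sqrt(r) = -5 + r**(3/2))
M(-157) - 32*(-28)*19 = (-5 + (-157)**(3/2)) - 32*(-28)*19 = (-5 - 157*I*sqrt(157)) - (-896)*19 = (-5 - 157*I*sqrt(157)) - 1*(-17024) = (-5 - 157*I*sqrt(157)) + 17024 = 17019 - 157*I*sqrt(157)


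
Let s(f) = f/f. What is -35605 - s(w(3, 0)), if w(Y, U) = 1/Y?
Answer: -35606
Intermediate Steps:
w(Y, U) = 1/Y
s(f) = 1
-35605 - s(w(3, 0)) = -35605 - 1*1 = -35605 - 1 = -35606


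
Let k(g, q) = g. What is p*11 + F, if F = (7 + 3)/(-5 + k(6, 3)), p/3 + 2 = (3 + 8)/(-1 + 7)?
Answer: 9/2 ≈ 4.5000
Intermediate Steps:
p = -½ (p = -6 + 3*((3 + 8)/(-1 + 7)) = -6 + 3*(11/6) = -6 + 11/2 = -½ ≈ -0.50000)
F = 10 (F = (7 + 3)/(-5 + 6) = 10/1 = 10*1 = 10)
p*11 + F = -½*11 + 10 = -11/2 + 10 = 9/2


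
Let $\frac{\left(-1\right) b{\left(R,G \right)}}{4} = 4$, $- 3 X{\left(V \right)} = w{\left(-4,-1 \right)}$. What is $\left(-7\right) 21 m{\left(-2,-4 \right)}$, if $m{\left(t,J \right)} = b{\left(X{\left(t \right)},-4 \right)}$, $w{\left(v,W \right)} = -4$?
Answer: $2352$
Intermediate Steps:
$X{\left(V \right)} = \frac{4}{3}$ ($X{\left(V \right)} = \left(- \frac{1}{3}\right) \left(-4\right) = \frac{4}{3}$)
$b{\left(R,G \right)} = -16$ ($b{\left(R,G \right)} = \left(-4\right) 4 = -16$)
$m{\left(t,J \right)} = -16$
$\left(-7\right) 21 m{\left(-2,-4 \right)} = \left(-7\right) 21 \left(-16\right) = \left(-147\right) \left(-16\right) = 2352$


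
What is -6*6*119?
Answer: -4284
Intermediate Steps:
-6*6*119 = -36*119 = -4284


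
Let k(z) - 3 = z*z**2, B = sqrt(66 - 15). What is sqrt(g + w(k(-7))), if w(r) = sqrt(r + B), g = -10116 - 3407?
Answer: sqrt(-13523 + sqrt(-340 + sqrt(51))) ≈ 0.0784 + 116.29*I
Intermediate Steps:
g = -13523
B = sqrt(51) ≈ 7.1414
k(z) = 3 + z**3 (k(z) = 3 + z*z**2 = 3 + z**3)
w(r) = sqrt(r + sqrt(51))
sqrt(g + w(k(-7))) = sqrt(-13523 + sqrt((3 + (-7)**3) + sqrt(51))) = sqrt(-13523 + sqrt((3 - 343) + sqrt(51))) = sqrt(-13523 + sqrt(-340 + sqrt(51)))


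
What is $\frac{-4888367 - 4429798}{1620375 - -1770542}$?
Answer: $- \frac{9318165}{3390917} \approx -2.748$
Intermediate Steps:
$\frac{-4888367 - 4429798}{1620375 - -1770542} = - \frac{9318165}{1620375 + 1770542} = - \frac{9318165}{3390917}$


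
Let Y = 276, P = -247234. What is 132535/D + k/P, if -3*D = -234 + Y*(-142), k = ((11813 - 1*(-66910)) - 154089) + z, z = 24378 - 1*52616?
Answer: 17064360979/1624574614 ≈ 10.504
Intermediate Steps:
z = -28238 (z = 24378 - 52616 = -28238)
k = -103604 (k = ((11813 - 1*(-66910)) - 154089) - 28238 = ((11813 + 66910) - 154089) - 28238 = (78723 - 154089) - 28238 = -75366 - 28238 = -103604)
D = 13142 (D = -(-234 + 276*(-142))/3 = -(-234 - 39192)/3 = -⅓*(-39426) = 13142)
132535/D + k/P = 132535/13142 - 103604/(-247234) = 132535*(1/13142) - 103604*(-1/247234) = 132535/13142 + 51802/123617 = 17064360979/1624574614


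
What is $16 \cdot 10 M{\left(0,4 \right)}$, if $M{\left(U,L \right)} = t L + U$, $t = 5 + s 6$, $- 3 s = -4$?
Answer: $8320$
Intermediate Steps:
$s = \frac{4}{3}$ ($s = \left(- \frac{1}{3}\right) \left(-4\right) = \frac{4}{3} \approx 1.3333$)
$t = 13$ ($t = 5 + \frac{4}{3} \cdot 6 = 5 + 8 = 13$)
$M{\left(U,L \right)} = U + 13 L$ ($M{\left(U,L \right)} = 13 L + U = U + 13 L$)
$16 \cdot 10 M{\left(0,4 \right)} = 16 \cdot 10 \left(0 + 13 \cdot 4\right) = 160 \left(0 + 52\right) = 160 \cdot 52 = 8320$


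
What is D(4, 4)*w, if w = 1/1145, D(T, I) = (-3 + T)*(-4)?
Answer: -4/1145 ≈ -0.0034935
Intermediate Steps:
D(T, I) = 12 - 4*T
w = 1/1145 ≈ 0.00087336
D(4, 4)*w = (12 - 4*4)*(1/1145) = (12 - 16)*(1/1145) = -4*1/1145 = -4/1145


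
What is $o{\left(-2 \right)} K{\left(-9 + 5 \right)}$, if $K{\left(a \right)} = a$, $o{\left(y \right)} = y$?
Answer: $8$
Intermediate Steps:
$o{\left(-2 \right)} K{\left(-9 + 5 \right)} = - 2 \left(-9 + 5\right) = \left(-2\right) \left(-4\right) = 8$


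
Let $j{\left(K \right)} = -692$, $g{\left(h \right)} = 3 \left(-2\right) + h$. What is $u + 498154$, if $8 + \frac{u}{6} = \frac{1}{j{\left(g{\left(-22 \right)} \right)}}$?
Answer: $\frac{172344673}{346} \approx 4.9811 \cdot 10^{5}$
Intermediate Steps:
$g{\left(h \right)} = -6 + h$
$u = - \frac{16611}{346}$ ($u = -48 + \frac{6}{-692} = -48 + 6 \left(- \frac{1}{692}\right) = -48 - \frac{3}{346} = - \frac{16611}{346} \approx -48.009$)
$u + 498154 = - \frac{16611}{346} + 498154 = \frac{172344673}{346}$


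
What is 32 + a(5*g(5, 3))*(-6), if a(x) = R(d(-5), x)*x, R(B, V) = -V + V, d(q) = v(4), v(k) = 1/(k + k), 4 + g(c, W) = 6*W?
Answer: 32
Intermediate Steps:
g(c, W) = -4 + 6*W
v(k) = 1/(2*k)
d(q) = ⅛ (d(q) = (½)/4 = (½)*(¼) = ⅛)
R(B, V) = 0
a(x) = 0 (a(x) = 0*x = 0)
32 + a(5*g(5, 3))*(-6) = 32 + 0*(-6) = 32 + 0 = 32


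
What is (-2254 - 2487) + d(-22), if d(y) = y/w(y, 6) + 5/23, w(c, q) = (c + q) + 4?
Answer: -653975/138 ≈ -4739.0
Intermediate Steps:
w(c, q) = 4 + c + q
d(y) = 5/23 + y/(10 + y) (d(y) = y/(4 + y + 6) + 5/23 = y/(10 + y) + 5*(1/23) = y/(10 + y) + 5/23 = 5/23 + y/(10 + y))
(-2254 - 2487) + d(-22) = (-2254 - 2487) + 2*(25 + 14*(-22))/(23*(10 - 22)) = -4741 + (2/23)*(25 - 308)/(-12) = -4741 + (2/23)*(-1/12)*(-283) = -4741 + 283/138 = -653975/138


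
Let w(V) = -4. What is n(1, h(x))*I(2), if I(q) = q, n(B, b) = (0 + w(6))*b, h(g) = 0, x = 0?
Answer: 0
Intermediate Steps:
n(B, b) = -4*b (n(B, b) = (0 - 4)*b = -4*b)
n(1, h(x))*I(2) = -4*0*2 = 0*2 = 0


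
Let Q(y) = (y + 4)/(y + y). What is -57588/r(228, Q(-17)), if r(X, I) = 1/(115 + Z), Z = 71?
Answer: -10711368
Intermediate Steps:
Q(y) = (4 + y)/(2*y) (Q(y) = (4 + y)/((2*y)) = (4 + y)*(1/(2*y)) = (4 + y)/(2*y))
r(X, I) = 1/186 (r(X, I) = 1/(115 + 71) = 1/186)
-57588/r(228, Q(-17)) = -57588/1/186 = -57588*186 = -10711368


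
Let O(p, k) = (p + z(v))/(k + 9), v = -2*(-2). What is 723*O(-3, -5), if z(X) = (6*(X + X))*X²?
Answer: 553095/4 ≈ 1.3827e+5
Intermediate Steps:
v = 4
z(X) = 12*X³ (z(X) = (6*(2*X))*X² = (12*X)*X² = 12*X³)
O(p, k) = (768 + p)/(9 + k) (O(p, k) = (p + 12*4³)/(k + 9) = (p + 12*64)/(9 + k) = (p + 768)/(9 + k) = (768 + p)/(9 + k))
723*O(-3, -5) = 723*((768 - 3)/(9 - 5)) = 723*(765/4) = 553095/4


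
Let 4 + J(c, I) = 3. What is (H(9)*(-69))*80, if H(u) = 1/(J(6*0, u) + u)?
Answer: -690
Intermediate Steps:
J(c, I) = -1 (J(c, I) = -4 + 3 = -1)
H(u) = 1/(-1 + u)
(H(9)*(-69))*80 = (-69/(-1 + 9))*80 = (-69/8)*80 = ((⅛)*(-69))*80 = -69/8*80 = -690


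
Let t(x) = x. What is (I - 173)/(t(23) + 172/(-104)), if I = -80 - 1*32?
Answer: -494/37 ≈ -13.351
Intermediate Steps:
I = -112 (I = -80 - 32 = -112)
(I - 173)/(t(23) + 172/(-104)) = (-112 - 173)/(23 + 172/(-104)) = -285/(23 + 172*(-1/104)) = -285/(23 - 43/26) = -285/555/26 = -285*26/555 = -494/37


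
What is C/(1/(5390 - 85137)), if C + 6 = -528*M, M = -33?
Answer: -1389033246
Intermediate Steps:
C = 17418 (C = -6 - 528*(-33) = -6 + 17424 = 17418)
C/(1/(5390 - 85137)) = 17418/(1/(5390 - 85137)) = 17418/(1/(-79747)) = 17418/(-1/79747) = 17418*(-79747) = -1389033246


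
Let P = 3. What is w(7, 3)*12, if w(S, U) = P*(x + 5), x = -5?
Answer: 0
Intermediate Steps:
w(S, U) = 0 (w(S, U) = 3*(-5 + 5) = 3*0 = 0)
w(7, 3)*12 = 0*12 = 0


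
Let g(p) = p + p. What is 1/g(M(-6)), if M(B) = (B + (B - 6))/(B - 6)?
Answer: ⅓ ≈ 0.33333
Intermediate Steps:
M(B) = (-6 + 2*B)/(-6 + B) (M(B) = (B + (-6 + B))/(-6 + B) = (-6 + 2*B)/(-6 + B))
g(p) = 2*p
1/g(M(-6)) = 1/(2*(2*(-3 - 6)/(-6 - 6))) = 1/(2*(2*(-9)/(-12))) = 1/(2*(2*(-1/12)*(-9))) = 1/(2*(3/2)) = 1/3 = ⅓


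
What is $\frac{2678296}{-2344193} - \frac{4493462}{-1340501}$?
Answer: $\frac{6943283699870}{3142393060693} \approx 2.2096$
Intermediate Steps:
$\frac{2678296}{-2344193} - \frac{4493462}{-1340501} = 2678296 \left(- \frac{1}{2344193}\right) - - \frac{4493462}{1340501} = - \frac{2678296}{2344193} + \frac{4493462}{1340501} = \frac{6943283699870}{3142393060693}$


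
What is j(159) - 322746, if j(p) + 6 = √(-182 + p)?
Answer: -322752 + I*√23 ≈ -3.2275e+5 + 4.7958*I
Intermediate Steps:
j(p) = -6 + √(-182 + p)
j(159) - 322746 = (-6 + √(-182 + 159)) - 322746 = (-6 + √(-23)) - 322746 = (-6 + I*√23) - 322746 = -322752 + I*√23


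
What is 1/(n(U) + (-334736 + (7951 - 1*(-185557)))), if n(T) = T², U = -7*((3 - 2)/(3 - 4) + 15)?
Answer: -1/131624 ≈ -7.5974e-6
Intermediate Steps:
U = -98 (U = -7*(1/(-1) + 15) = -7*(1*(-1) + 15) = -7*(-1 + 15) = -7*14 = -98)
1/(n(U) + (-334736 + (7951 - 1*(-185557)))) = 1/((-98)² + (-334736 + (7951 - 1*(-185557)))) = 1/(9604 + (-334736 + (7951 + 185557))) = 1/(9604 + (-334736 + 193508)) = 1/(9604 - 141228) = 1/(-131624) = -1/131624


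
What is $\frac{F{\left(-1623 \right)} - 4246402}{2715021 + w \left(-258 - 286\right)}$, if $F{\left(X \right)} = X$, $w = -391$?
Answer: $- \frac{169921}{117109} \approx -1.451$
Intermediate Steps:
$\frac{F{\left(-1623 \right)} - 4246402}{2715021 + w \left(-258 - 286\right)} = \frac{-1623 - 4246402}{2715021 - 391 \left(-258 - 286\right)} = - \frac{4248025}{2715021 - -212704} = - \frac{4248025}{2715021 + 212704} = - \frac{4248025}{2927725} = \left(-4248025\right) \frac{1}{2927725} = - \frac{169921}{117109}$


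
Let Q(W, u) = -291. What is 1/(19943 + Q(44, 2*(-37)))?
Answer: 1/19652 ≈ 5.0885e-5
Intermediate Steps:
1/(19943 + Q(44, 2*(-37))) = 1/(19943 - 291) = 1/19652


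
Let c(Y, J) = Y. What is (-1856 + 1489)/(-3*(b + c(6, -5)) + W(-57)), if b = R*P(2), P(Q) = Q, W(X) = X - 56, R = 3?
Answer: 367/149 ≈ 2.4631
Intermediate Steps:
W(X) = -56 + X
b = 6 (b = 3*2 = 6)
(-1856 + 1489)/(-3*(b + c(6, -5)) + W(-57)) = (-1856 + 1489)/(-3*(6 + 6) + (-56 - 57)) = -367/(-3*12 - 113) = -367/(-36 - 113) = -367/(-149) = -367*(-1/149) = 367/149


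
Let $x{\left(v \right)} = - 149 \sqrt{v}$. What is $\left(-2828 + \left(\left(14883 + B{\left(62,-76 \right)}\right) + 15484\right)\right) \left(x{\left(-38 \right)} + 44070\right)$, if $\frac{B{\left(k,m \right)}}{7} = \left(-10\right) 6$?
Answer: $1195134330 - 4040731 i \sqrt{38} \approx 1.1951 \cdot 10^{9} - 2.4909 \cdot 10^{7} i$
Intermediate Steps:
$B{\left(k,m \right)} = -420$ ($B{\left(k,m \right)} = 7 \left(\left(-10\right) 6\right) = 7 \left(-60\right) = -420$)
$\left(-2828 + \left(\left(14883 + B{\left(62,-76 \right)}\right) + 15484\right)\right) \left(x{\left(-38 \right)} + 44070\right) = \left(-2828 + \left(\left(14883 - 420\right) + 15484\right)\right) \left(- 149 \sqrt{-38} + 44070\right) = \left(-2828 + \left(14463 + 15484\right)\right) \left(- 149 i \sqrt{38} + 44070\right) = \left(-2828 + 29947\right) \left(- 149 i \sqrt{38} + 44070\right) = 27119 \left(44070 - 149 i \sqrt{38}\right) = 1195134330 - 4040731 i \sqrt{38}$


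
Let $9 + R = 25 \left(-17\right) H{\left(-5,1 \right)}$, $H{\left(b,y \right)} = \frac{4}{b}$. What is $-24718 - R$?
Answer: $-25049$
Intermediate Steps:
$R = 331$ ($R = -9 + 25 \left(-17\right) \frac{4}{-5} = -9 - 425 \cdot 4 \left(- \frac{1}{5}\right) = -9 - -340 = -9 + 340 = 331$)
$-24718 - R = -24718 - 331 = -25049$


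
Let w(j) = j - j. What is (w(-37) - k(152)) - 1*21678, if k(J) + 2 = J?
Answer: -21828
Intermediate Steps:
w(j) = 0
k(J) = -2 + J
(w(-37) - k(152)) - 1*21678 = (0 - (-2 + 152)) - 1*21678 = (0 - 1*150) - 21678 = (0 - 150) - 21678 = -150 - 21678 = -21828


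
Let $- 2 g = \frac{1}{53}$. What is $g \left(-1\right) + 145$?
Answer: $\frac{15371}{106} \approx 145.01$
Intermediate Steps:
$g = - \frac{1}{106}$ ($g = - \frac{1}{2 \cdot 53} = \left(- \frac{1}{2}\right) \frac{1}{53} = - \frac{1}{106} \approx -0.009434$)
$g \left(-1\right) + 145 = \left(- \frac{1}{106}\right) \left(-1\right) + 145 = \frac{1}{106} + 145 = \frac{15371}{106}$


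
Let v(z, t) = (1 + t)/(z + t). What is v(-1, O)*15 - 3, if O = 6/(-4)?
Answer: 0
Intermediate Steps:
O = -3/2 (O = 6*(-¼) = -3/2 ≈ -1.5000)
v(z, t) = (1 + t)/(t + z)
v(-1, O)*15 - 3 = ((1 - 3/2)/(-3/2 - 1))*15 - 3 = (-½/(-5/2))*15 - 3 = -⅖*(-½)*15 - 3 = (⅕)*15 - 3 = 3 - 3 = 0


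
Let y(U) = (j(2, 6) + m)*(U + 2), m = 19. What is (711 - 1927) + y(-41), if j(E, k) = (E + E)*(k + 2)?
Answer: -3205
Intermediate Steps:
j(E, k) = 2*E*(2 + k) (j(E, k) = (2*E)*(2 + k) = 2*E*(2 + k))
y(U) = 102 + 51*U (y(U) = (2*2*(2 + 6) + 19)*(U + 2) = (2*2*8 + 19)*(2 + U) = (32 + 19)*(2 + U) = 51*(2 + U) = 102 + 51*U)
(711 - 1927) + y(-41) = (711 - 1927) + (102 + 51*(-41)) = -1216 + (102 - 2091) = -1216 - 1989 = -3205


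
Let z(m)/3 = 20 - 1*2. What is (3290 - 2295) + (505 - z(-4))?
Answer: 1446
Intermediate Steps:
z(m) = 54 (z(m) = 3*(20 - 1*2) = 3*(20 - 2) = 3*18 = 54)
(3290 - 2295) + (505 - z(-4)) = (3290 - 2295) + (505 - 1*54) = 995 + (505 - 54) = 995 + 451 = 1446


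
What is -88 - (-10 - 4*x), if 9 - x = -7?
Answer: -14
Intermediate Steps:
x = 16 (x = 9 - 1*(-7) = 9 + 7 = 16)
-88 - (-10 - 4*x) = -88 - (-10 - 4*16) = -88 - (-10 - 64) = -88 - 1*(-74) = -88 + 74 = -14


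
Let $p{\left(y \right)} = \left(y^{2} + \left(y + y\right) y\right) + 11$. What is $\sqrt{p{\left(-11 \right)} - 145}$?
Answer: $\sqrt{229} \approx 15.133$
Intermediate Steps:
$p{\left(y \right)} = 11 + 3 y^{2}$ ($p{\left(y \right)} = \left(y^{2} + 2 y y\right) + 11 = \left(y^{2} + 2 y^{2}\right) + 11 = 3 y^{2} + 11 = 11 + 3 y^{2}$)
$\sqrt{p{\left(-11 \right)} - 145} = \sqrt{\left(11 + 3 \left(-11\right)^{2}\right) - 145} = \sqrt{\left(11 + 3 \cdot 121\right) - 145} = \sqrt{\left(11 + 363\right) - 145} = \sqrt{374 - 145} = \sqrt{229}$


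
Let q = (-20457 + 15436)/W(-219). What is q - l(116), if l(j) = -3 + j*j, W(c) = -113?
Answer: -1515168/113 ≈ -13409.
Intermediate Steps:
l(j) = -3 + j**2
q = 5021/113 (q = (-20457 + 15436)/(-113) = -5021*(-1/113) = 5021/113 ≈ 44.434)
q - l(116) = 5021/113 - (-3 + 116**2) = 5021/113 - (-3 + 13456) = 5021/113 - 1*13453 = 5021/113 - 13453 = -1515168/113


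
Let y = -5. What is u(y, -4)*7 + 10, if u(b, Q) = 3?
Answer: 31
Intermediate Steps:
u(y, -4)*7 + 10 = 3*7 + 10 = 21 + 10 = 31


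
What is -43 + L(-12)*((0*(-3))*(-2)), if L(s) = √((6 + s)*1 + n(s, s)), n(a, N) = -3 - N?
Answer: -43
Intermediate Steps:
L(s) = √3 (L(s) = √((6 + s)*1 + (-3 - s)) = √((6 + s) + (-3 - s)) = √3)
-43 + L(-12)*((0*(-3))*(-2)) = -43 + √3*((0*(-3))*(-2)) = -43 + √3*(0*(-2)) = -43 + √3*0 = -43 + 0 = -43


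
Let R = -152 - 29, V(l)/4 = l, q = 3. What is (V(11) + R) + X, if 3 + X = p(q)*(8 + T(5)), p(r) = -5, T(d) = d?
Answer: -205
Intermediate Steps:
V(l) = 4*l
R = -181
X = -68 (X = -3 - 5*(8 + 5) = -3 - 5*13 = -3 - 65 = -68)
(V(11) + R) + X = (4*11 - 181) - 68 = (44 - 181) - 68 = -137 - 68 = -205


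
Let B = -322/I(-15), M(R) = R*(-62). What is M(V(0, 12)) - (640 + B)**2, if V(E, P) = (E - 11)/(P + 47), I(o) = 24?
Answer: -3335488091/8496 ≈ -3.9260e+5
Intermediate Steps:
V(E, P) = (-11 + E)/(47 + P)
M(R) = -62*R
B = -161/12 (B = -322/24 = -322*1/24 = -161/12 ≈ -13.417)
M(V(0, 12)) - (640 + B)**2 = -62*(-11 + 0)/(47 + 12) - (640 - 161/12)**2 = -62*(-11)/59 - (7519/12)**2 = -62*(-11)/59 - 1*56535361/144 = -62*(-11/59) - 56535361/144 = 682/59 - 56535361/144 = -3335488091/8496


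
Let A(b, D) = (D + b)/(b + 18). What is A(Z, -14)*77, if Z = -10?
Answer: -231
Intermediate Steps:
A(b, D) = (D + b)/(18 + b)
A(Z, -14)*77 = ((-14 - 10)/(18 - 10))*77 = (-24/8)*77 = ((1/8)*(-24))*77 = -3*77 = -231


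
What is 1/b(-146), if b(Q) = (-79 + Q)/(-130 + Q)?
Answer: 92/75 ≈ 1.2267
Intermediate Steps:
b(Q) = (-79 + Q)/(-130 + Q)
1/b(-146) = 1/((-79 - 146)/(-130 - 146)) = 1/(-225/(-276)) = 1/(-1/276*(-225)) = 1/(75/92) = 92/75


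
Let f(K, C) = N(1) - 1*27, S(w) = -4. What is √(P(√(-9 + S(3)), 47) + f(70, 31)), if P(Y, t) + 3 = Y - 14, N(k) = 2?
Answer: √(-42 + I*√13) ≈ 0.27792 + 6.4867*I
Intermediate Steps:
P(Y, t) = -17 + Y (P(Y, t) = -3 + (Y - 14) = -3 + (-14 + Y) = -17 + Y)
f(K, C) = -25 (f(K, C) = 2 - 1*27 = 2 - 27 = -25)
√(P(√(-9 + S(3)), 47) + f(70, 31)) = √((-17 + √(-9 - 4)) - 25) = √((-17 + √(-13)) - 25) = √((-17 + I*√13) - 25) = √(-42 + I*√13)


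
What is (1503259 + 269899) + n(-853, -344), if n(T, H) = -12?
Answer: 1773146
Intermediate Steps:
(1503259 + 269899) + n(-853, -344) = (1503259 + 269899) - 12 = 1773158 - 12 = 1773146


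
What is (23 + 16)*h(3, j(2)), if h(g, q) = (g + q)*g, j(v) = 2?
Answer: 585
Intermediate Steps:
h(g, q) = g*(g + q)
(23 + 16)*h(3, j(2)) = (23 + 16)*(3*(3 + 2)) = 39*(3*5) = 39*15 = 585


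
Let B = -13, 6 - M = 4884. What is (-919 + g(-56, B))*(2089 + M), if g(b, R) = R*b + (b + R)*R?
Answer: -1969034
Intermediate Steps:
M = -4878 (M = 6 - 1*4884 = 6 - 4884 = -4878)
g(b, R) = R*b + R*(R + b) (g(b, R) = R*b + (R + b)*R = R*b + R*(R + b))
(-919 + g(-56, B))*(2089 + M) = (-919 - 13*(-13 + 2*(-56)))*(2089 - 4878) = (-919 - 13*(-13 - 112))*(-2789) = (-919 - 13*(-125))*(-2789) = (-919 + 1625)*(-2789) = 706*(-2789) = -1969034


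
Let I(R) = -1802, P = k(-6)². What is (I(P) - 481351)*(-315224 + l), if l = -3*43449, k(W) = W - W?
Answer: 215278965363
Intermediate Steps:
k(W) = 0
P = 0 (P = 0² = 0)
l = -130347
(I(P) - 481351)*(-315224 + l) = (-1802 - 481351)*(-315224 - 130347) = -483153*(-445571) = 215278965363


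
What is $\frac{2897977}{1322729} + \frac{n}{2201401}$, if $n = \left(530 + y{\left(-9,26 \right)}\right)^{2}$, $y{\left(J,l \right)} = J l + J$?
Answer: $\frac{6488561330778}{2911856943329} \approx 2.2283$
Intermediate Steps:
$y{\left(J,l \right)} = J + J l$
$n = 82369$ ($n = \left(530 - 9 \left(1 + 26\right)\right)^{2} = \left(530 - 243\right)^{2} = 287^{2} = 82369$)
$\frac{2897977}{1322729} + \frac{n}{2201401} = \frac{2897977}{1322729} + \frac{82369}{2201401} = \frac{6488561330778}{2911856943329}$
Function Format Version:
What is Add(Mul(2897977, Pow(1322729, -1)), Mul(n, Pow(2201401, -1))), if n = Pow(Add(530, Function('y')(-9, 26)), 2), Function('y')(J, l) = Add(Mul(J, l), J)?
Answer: Rational(6488561330778, 2911856943329) ≈ 2.2283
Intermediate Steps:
Function('y')(J, l) = Add(J, Mul(J, l))
n = 82369 (n = Pow(Add(530, Mul(-9, Add(1, 26))), 2) = Pow(Add(530, Mul(-9, 27)), 2) = Pow(Add(530, -243), 2) = Pow(287, 2) = 82369)
Add(Mul(2897977, Pow(1322729, -1)), Mul(n, Pow(2201401, -1))) = Add(Mul(2897977, Pow(1322729, -1)), Mul(82369, Pow(2201401, -1))) = Add(Mul(2897977, Rational(1, 1322729)), Mul(82369, Rational(1, 2201401))) = Add(Rational(2897977, 1322729), Rational(82369, 2201401)) = Rational(6488561330778, 2911856943329)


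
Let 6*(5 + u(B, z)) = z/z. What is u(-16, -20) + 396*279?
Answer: 662875/6 ≈ 1.1048e+5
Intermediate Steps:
u(B, z) = -29/6 (u(B, z) = -5 + (z/z)/6 = -5 + (⅙)*1 = -5 + ⅙ = -29/6)
u(-16, -20) + 396*279 = -29/6 + 396*279 = -29/6 + 110484 = 662875/6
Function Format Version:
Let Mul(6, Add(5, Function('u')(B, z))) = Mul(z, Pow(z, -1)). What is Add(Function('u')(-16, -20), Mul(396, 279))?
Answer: Rational(662875, 6) ≈ 1.1048e+5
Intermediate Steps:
Function('u')(B, z) = Rational(-29, 6) (Function('u')(B, z) = Add(-5, Mul(Rational(1, 6), Mul(z, Pow(z, -1)))) = Add(-5, Mul(Rational(1, 6), 1)) = Add(-5, Rational(1, 6)) = Rational(-29, 6))
Add(Function('u')(-16, -20), Mul(396, 279)) = Add(Rational(-29, 6), Mul(396, 279)) = Add(Rational(-29, 6), 110484) = Rational(662875, 6)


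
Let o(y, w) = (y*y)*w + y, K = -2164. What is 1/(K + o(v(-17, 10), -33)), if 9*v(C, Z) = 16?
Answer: -27/61196 ≈ -0.00044121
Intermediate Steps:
v(C, Z) = 16/9 (v(C, Z) = (⅑)*16 = 16/9)
o(y, w) = y + w*y² (o(y, w) = y²*w + y = w*y² + y = y + w*y²)
1/(K + o(v(-17, 10), -33)) = 1/(-2164 + 16*(1 - 33*16/9)/9) = 1/(-2164 + 16*(1 - 176/3)/9) = 1/(-2164 + (16/9)*(-173/3)) = 1/(-2164 - 2768/27) = 1/(-61196/27) = -27/61196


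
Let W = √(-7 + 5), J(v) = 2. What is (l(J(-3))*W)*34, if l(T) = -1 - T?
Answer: -102*I*√2 ≈ -144.25*I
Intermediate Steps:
W = I*√2 (W = √(-2) = I*√2 ≈ 1.4142*I)
(l(J(-3))*W)*34 = ((-1 - 1*2)*(I*√2))*34 = ((-1 - 2)*(I*√2))*34 = -3*I*√2*34 = -102*I*√2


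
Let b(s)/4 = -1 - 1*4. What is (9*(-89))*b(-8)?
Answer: 16020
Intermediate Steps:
b(s) = -20 (b(s) = 4*(-1 - 1*4) = 4*(-1 - 4) = 4*(-5) = -20)
(9*(-89))*b(-8) = (9*(-89))*(-20) = -801*(-20) = 16020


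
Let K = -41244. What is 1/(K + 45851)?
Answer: 1/4607 ≈ 0.00021706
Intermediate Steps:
1/(K + 45851) = 1/(-41244 + 45851) = 1/4607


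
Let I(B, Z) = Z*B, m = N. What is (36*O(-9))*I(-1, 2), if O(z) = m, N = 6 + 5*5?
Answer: -2232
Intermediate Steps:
N = 31 (N = 6 + 25 = 31)
m = 31
I(B, Z) = B*Z
O(z) = 31
(36*O(-9))*I(-1, 2) = (36*31)*(-1*2) = 1116*(-2) = -2232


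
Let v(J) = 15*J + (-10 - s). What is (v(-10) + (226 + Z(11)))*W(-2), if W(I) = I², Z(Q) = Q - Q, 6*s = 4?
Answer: 784/3 ≈ 261.33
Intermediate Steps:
s = ⅔ (s = (⅙)*4 = ⅔ ≈ 0.66667)
Z(Q) = 0
v(J) = -32/3 + 15*J (v(J) = 15*J + (-10 - 1*⅔) = 15*J + (-10 - ⅔) = 15*J - 32/3 = -32/3 + 15*J)
(v(-10) + (226 + Z(11)))*W(-2) = ((-32/3 + 15*(-10)) + (226 + 0))*(-2)² = ((-32/3 - 150) + 226)*4 = (-482/3 + 226)*4 = (196/3)*4 = 784/3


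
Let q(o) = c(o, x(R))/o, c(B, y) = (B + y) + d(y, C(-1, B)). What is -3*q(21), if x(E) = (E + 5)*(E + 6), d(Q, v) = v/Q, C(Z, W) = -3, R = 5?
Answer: -14407/770 ≈ -18.710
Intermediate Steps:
x(E) = (5 + E)*(6 + E)
c(B, y) = B + y - 3/y (c(B, y) = (B + y) - 3/y = B + y - 3/y)
q(o) = (12097/110 + o)/o (q(o) = (o + (30 + 5² + 11*5) - 3/(30 + 5² + 11*5))/o = (o + (30 + 25 + 55) - 3/(30 + 25 + 55))/o = (o + 110 - 3/110)/o = (12097/110 + o)/o)
-3*q(21) = -3*(12097/110 + 21)/21 = -14407/(7*110) = -3*14407/2310 = -14407/770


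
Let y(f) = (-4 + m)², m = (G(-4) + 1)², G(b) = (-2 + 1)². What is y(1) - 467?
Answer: -467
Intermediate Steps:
G(b) = 1 (G(b) = (-1)² = 1)
m = 4 (m = (1 + 1)² = 2² = 4)
y(f) = 0 (y(f) = (-4 + 4)² = 0² = 0)
y(1) - 467 = 0 - 467 = -467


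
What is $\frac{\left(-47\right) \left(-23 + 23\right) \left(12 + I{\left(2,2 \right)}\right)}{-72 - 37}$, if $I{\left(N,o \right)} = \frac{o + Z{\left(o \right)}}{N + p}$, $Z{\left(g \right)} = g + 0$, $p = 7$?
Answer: $0$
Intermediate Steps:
$Z{\left(g \right)} = g$
$I{\left(N,o \right)} = \frac{2 o}{7 + N}$ ($I{\left(N,o \right)} = \frac{o + o}{N + 7} = \frac{2 o}{7 + N}$)
$\frac{\left(-47\right) \left(-23 + 23\right) \left(12 + I{\left(2,2 \right)}\right)}{-72 - 37} = \frac{\left(-47\right) \left(-23 + 23\right) \left(12 + 2 \cdot 2 \frac{1}{7 + 2}\right)}{-72 - 37} = \frac{\left(-47\right) 0 \left(12 + 2 \cdot 2 \cdot \frac{1}{9}\right)}{-109} = - 47 \cdot 0 \left(12 + 2 \cdot 2 \cdot \frac{1}{9}\right) \left(- \frac{1}{109}\right) = - 47 \cdot 0 \left(12 + \frac{4}{9}\right) \left(- \frac{1}{109}\right) = - 47 \cdot 0 \cdot \frac{112}{9} \left(- \frac{1}{109}\right) = \left(-47\right) 0 \left(- \frac{1}{109}\right) = 0 \left(- \frac{1}{109}\right) = 0$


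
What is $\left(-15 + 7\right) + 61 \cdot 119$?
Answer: $7251$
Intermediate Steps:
$\left(-15 + 7\right) + 61 \cdot 119 = -8 + 7259 = 7251$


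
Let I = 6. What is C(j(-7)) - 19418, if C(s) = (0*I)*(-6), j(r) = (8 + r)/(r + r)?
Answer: -19418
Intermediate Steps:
j(r) = (8 + r)/(2*r) (j(r) = (8 + r)/((2*r)) = (8 + r)*(1/(2*r)) = (8 + r)/(2*r))
C(s) = 0 (C(s) = (0*6)*(-6) = 0*(-6) = 0)
C(j(-7)) - 19418 = 0 - 19418 = -19418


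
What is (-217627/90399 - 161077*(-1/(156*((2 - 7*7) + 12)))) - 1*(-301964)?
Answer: 2365511123959/7834580 ≈ 3.0193e+5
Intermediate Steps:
(-217627/90399 - 161077*(-1/(156*((2 - 7*7) + 12)))) - 1*(-301964) = (-217627*1/90399 - 161077*(-1/(156*((2 - 49) + 12)))) + 301964 = (-217627/90399 - 161077*(-1/(156*(-47 + 12)))) + 301964 = (-217627/90399 - 161077/((-156*(-35)))) + 301964 = (-217627/90399 - 161077/5460) + 301964 = (-217627/90399 - 161077*1/5460) + 301964 = (-217627/90399 - 23011/780) + 301964 = -249991161/7834580 + 301964 = 2365511123959/7834580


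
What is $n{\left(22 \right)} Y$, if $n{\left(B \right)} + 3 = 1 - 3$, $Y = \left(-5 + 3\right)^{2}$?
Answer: $-20$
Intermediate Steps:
$Y = 4$ ($Y = \left(-2\right)^{2} = 4$)
$n{\left(B \right)} = -5$ ($n{\left(B \right)} = -3 + \left(1 - 3\right) = -3 - 2 = -5$)
$n{\left(22 \right)} Y = \left(-5\right) 4 = -20$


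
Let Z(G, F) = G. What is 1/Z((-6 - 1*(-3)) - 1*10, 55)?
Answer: -1/13 ≈ -0.076923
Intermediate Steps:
1/Z((-6 - 1*(-3)) - 1*10, 55) = 1/((-6 - 1*(-3)) - 1*10) = 1/((-6 + 3) - 10) = 1/(-3 - 10) = 1/(-13) = -1/13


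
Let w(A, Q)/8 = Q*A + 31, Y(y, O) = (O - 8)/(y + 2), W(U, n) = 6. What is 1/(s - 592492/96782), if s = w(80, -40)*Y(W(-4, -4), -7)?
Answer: 48391/2299969939 ≈ 2.1040e-5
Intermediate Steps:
Y(y, O) = (-8 + O)/(2 + y)
w(A, Q) = 248 + 8*A*Q (w(A, Q) = 8*(Q*A + 31) = 8*(A*Q + 31) = 8*(31 + A*Q) = 248 + 8*A*Q)
s = 47535 (s = (248 + 8*80*(-40))*((-8 - 7)/(2 + 6)) = (248 - 25600)*(-15/8) = -3169*(-15) = -25352*(-15/8) = 47535)
1/(s - 592492/96782) = 1/(47535 - 592492/96782) = 1/(47535 - 592492*1/96782) = 1/(47535 - 296246/48391) = 1/(2299969939/48391) = 48391/2299969939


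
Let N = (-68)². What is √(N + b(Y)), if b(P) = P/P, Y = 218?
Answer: 5*√185 ≈ 68.007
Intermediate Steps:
b(P) = 1
N = 4624
√(N + b(Y)) = √(4624 + 1) = √4625 = 5*√185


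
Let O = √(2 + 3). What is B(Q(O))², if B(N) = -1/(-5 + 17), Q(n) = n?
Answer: 1/144 ≈ 0.0069444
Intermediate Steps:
O = √5 ≈ 2.2361
B(N) = -1/12
B(Q(O))² = (-1/12)² = 1/144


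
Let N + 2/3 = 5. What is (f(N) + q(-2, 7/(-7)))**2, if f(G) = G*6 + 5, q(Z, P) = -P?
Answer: 1024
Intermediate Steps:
N = 13/3 (N = -2/3 + 5 = 13/3 ≈ 4.3333)
f(G) = 5 + 6*G (f(G) = 6*G + 5 = 5 + 6*G)
(f(N) + q(-2, 7/(-7)))**2 = ((5 + 6*(13/3)) - 7/(-7))**2 = ((5 + 26) - 7*(-1)/7)**2 = (31 - 1*(-1))**2 = (31 + 1)**2 = 32**2 = 1024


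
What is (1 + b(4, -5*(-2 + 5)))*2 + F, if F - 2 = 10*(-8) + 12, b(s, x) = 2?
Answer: -60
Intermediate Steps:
F = -66 (F = 2 + (10*(-8) + 12) = 2 + (-80 + 12) = 2 - 68 = -66)
(1 + b(4, -5*(-2 + 5)))*2 + F = (1 + 2)*2 - 66 = 3*2 - 66 = 6 - 66 = -60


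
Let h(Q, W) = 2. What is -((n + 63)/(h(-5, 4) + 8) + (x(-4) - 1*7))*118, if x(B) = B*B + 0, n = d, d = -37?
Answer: -6844/5 ≈ -1368.8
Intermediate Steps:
n = -37
x(B) = B**2 (x(B) = B**2 + 0 = B**2)
-((n + 63)/(h(-5, 4) + 8) + (x(-4) - 1*7))*118 = -((-37 + 63)/(2 + 8) + ((-4)**2 - 1*7))*118 = -(26/10 + (16 - 7))*118 = -(26*(1/10) + 9)*118 = -(13/5 + 9)*118 = -58*118/5 = -1*6844/5 = -6844/5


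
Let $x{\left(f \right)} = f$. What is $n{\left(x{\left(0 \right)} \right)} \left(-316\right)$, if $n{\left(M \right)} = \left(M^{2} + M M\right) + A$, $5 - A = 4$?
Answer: $-316$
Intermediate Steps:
$A = 1$ ($A = 5 - 4 = 1$)
$n{\left(M \right)} = 1 + 2 M^{2}$ ($n{\left(M \right)} = \left(M^{2} + M M\right) + 1 = \left(M^{2} + M^{2}\right) + 1 = 2 M^{2} + 1 = 1 + 2 M^{2}$)
$n{\left(x{\left(0 \right)} \right)} \left(-316\right) = \left(1 + 2 \cdot 0^{2}\right) \left(-316\right) = \left(1 + 2 \cdot 0\right) \left(-316\right) = \left(1 + 0\right) \left(-316\right) = 1 \left(-316\right) = -316$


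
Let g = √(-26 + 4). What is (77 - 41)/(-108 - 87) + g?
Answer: -12/65 + I*√22 ≈ -0.18462 + 4.6904*I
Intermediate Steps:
g = I*√22 (g = √(-22) = I*√22 ≈ 4.6904*I)
(77 - 41)/(-108 - 87) + g = (77 - 41)/(-108 - 87) + I*√22 = 36/(-195) + I*√22 = 36*(-1/195) + I*√22 = -12/65 + I*√22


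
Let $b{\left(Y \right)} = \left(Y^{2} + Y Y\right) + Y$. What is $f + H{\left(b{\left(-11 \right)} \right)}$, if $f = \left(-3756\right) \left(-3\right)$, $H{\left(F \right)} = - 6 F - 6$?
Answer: $9876$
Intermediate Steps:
$b{\left(Y \right)} = Y + 2 Y^{2}$ ($b{\left(Y \right)} = \left(Y^{2} + Y^{2}\right) + Y = 2 Y^{2} + Y = Y + 2 Y^{2}$)
$H{\left(F \right)} = -6 - 6 F$
$f = 11268$
$f + H{\left(b{\left(-11 \right)} \right)} = 11268 - \left(6 + 6 \left(- 11 \left(1 + 2 \left(-11\right)\right)\right)\right) = 11268 - \left(6 + 6 \left(- 11 \left(1 - 22\right)\right)\right) = 11268 - \left(6 + 6 \left(\left(-11\right) \left(-21\right)\right)\right) = 11268 - 1392 = 9876$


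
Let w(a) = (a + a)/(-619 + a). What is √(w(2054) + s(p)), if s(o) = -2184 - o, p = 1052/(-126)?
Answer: I*√821802770/615 ≈ 46.613*I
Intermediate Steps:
p = -526/63 (p = 1052*(-1/126) = -526/63 ≈ -8.3492)
w(a) = 2*a/(-619 + a) (w(a) = (2*a)/(-619 + a) = 2*a/(-619 + a))
√(w(2054) + s(p)) = √(2*2054/(-619 + 2054) + (-2184 - 1*(-526/63))) = √(2*2054/1435 + (-2184 + 526/63)) = √(2*2054*(1/1435) - 137066/63) = √(4108/1435 - 137066/63) = √(-4008794/1845) = I*√821802770/615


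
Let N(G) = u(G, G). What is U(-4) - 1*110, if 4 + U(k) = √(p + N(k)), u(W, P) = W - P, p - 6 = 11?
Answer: -114 + √17 ≈ -109.88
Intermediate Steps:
p = 17 (p = 6 + 11 = 17)
N(G) = 0 (N(G) = G - G = 0)
U(k) = -4 + √17 (U(k) = -4 + √(17 + 0) = -4 + √17)
U(-4) - 1*110 = (-4 + √17) - 1*110 = (-4 + √17) - 110 = -114 + √17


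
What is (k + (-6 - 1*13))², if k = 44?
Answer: 625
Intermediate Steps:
(k + (-6 - 1*13))² = (44 + (-6 - 1*13))² = (44 + (-6 - 13))² = (44 - 19)² = 25² = 625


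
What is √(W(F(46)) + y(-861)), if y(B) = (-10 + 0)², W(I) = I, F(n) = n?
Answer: √146 ≈ 12.083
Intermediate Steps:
y(B) = 100 (y(B) = (-10)² = 100)
√(W(F(46)) + y(-861)) = √(46 + 100) = √146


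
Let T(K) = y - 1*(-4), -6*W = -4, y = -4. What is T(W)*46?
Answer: 0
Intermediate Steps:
W = 2/3 (W = -1/6*(-4) = 2/3 ≈ 0.66667)
T(K) = 0 (T(K) = -4 - 1*(-4) = -4 + 4 = 0)
T(W)*46 = 0*46 = 0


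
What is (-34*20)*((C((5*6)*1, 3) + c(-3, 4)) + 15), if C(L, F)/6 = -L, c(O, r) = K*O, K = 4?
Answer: 120360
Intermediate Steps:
c(O, r) = 4*O
C(L, F) = -6*L (C(L, F) = 6*(-L) = -6*L)
(-34*20)*((C((5*6)*1, 3) + c(-3, 4)) + 15) = (-34*20)*((-6*5*6 + 4*(-3)) + 15) = -680*((-180 - 12) + 15) = -680*(-192 + 15) = -680*(-177) = 120360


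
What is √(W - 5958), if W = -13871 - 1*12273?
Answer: I*√32102 ≈ 179.17*I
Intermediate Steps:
W = -26144 (W = -13871 - 12273 = -26144)
√(W - 5958) = √(-26144 - 5958) = √(-32102) = I*√32102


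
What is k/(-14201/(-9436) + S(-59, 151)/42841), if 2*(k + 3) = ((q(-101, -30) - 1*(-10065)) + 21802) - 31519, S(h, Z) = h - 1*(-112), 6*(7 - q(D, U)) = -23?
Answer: 213948082523/1826655447 ≈ 117.13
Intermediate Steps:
q(D, U) = 65/6 (q(D, U) = 7 - ⅙*(-23) = 7 + 23/6 = 65/6)
S(h, Z) = 112 + h (S(h, Z) = h + 112 = 112 + h)
k = 2117/12 (k = -3 + (((65/6 - 1*(-10065)) + 21802) - 31519)/2 = -3 + (((65/6 + 10065) + 21802) - 31519)/2 = -3 + ((60455/6 + 21802) - 31519)/2 = -3 + (191267/6 - 31519)/2 = -3 + (½)*(2153/6) = -3 + 2153/12 = 2117/12 ≈ 176.42)
k/(-14201/(-9436) + S(-59, 151)/42841) = 2117/(12*(-14201/(-9436) + (112 - 59)/42841)) = 2117/(12*(-14201*(-1/9436) + 53*(1/42841))) = 2117/(12*(14201/9436 + 53/42841)) = 2117/(12*(608885149/404247676)) = (2117/12)*(404247676/608885149) = 213948082523/1826655447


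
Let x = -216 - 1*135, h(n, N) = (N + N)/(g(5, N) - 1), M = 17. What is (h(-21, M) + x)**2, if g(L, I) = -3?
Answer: 516961/4 ≈ 1.2924e+5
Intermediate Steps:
h(n, N) = -N/2 (h(n, N) = (N + N)/(-3 - 1) = (2*N)/(-4) = (2*N)*(-1/4) = -N/2)
x = -351 (x = -216 - 135 = -351)
(h(-21, M) + x)**2 = (-1/2*17 - 351)**2 = (-17/2 - 351)**2 = (-719/2)**2 = 516961/4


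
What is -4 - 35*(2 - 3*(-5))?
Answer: -599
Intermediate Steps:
-4 - 35*(2 - 3*(-5)) = -4 - 35*(2 + 15) = -4 - 35*17 = -4 - 595 = -599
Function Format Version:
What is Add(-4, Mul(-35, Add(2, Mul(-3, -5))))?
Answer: -599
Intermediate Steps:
Add(-4, Mul(-35, Add(2, Mul(-3, -5)))) = Add(-4, Mul(-35, Add(2, 15))) = Add(-4, Mul(-35, 17)) = Add(-4, -595) = -599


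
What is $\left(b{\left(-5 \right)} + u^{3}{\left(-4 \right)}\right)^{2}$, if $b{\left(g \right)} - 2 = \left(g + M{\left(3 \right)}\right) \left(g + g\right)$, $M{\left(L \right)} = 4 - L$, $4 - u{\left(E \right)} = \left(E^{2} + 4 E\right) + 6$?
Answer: $1156$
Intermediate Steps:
$u{\left(E \right)} = -2 - E^{2} - 4 E$ ($u{\left(E \right)} = 4 - \left(\left(E^{2} + 4 E\right) + 6\right) = 4 - \left(6 + E^{2} + 4 E\right) = -2 - E^{2} - 4 E$)
$b{\left(g \right)} = 2 + 2 g \left(1 + g\right)$ ($b{\left(g \right)} = 2 + \left(g + \left(4 - 3\right)\right) \left(g + g\right) = 2 + \left(g + \left(4 - 3\right)\right) 2 g = 2 + \left(g + 1\right) 2 g = 2 + \left(1 + g\right) 2 g = 2 + 2 g \left(1 + g\right)$)
$\left(b{\left(-5 \right)} + u^{3}{\left(-4 \right)}\right)^{2} = \left(\left(2 + 2 \left(-5\right) + 2 \left(-5\right)^{2}\right) + \left(-2 - \left(-4\right)^{2} - -16\right)^{3}\right)^{2} = \left(\left(2 - 10 + 2 \cdot 25\right) + \left(-2 - 16 + 16\right)^{3}\right)^{2} = \left(\left(2 - 10 + 50\right) + \left(-2 - 16 + 16\right)^{3}\right)^{2} = \left(42 + \left(-2\right)^{3}\right)^{2} = \left(42 - 8\right)^{2} = 34^{2} = 1156$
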